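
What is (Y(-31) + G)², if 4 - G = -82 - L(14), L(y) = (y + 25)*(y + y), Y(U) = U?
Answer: 1315609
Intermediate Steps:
L(y) = 2*y*(25 + y) (L(y) = (25 + y)*(2*y) = 2*y*(25 + y))
G = 1178 (G = 4 - (-82 - 2*14*(25 + 14)) = 4 - (-82 - 2*14*39) = 4 - (-82 - 1*1092) = 4 - (-82 - 1092) = 4 - 1*(-1174) = 4 + 1174 = 1178)
(Y(-31) + G)² = (-31 + 1178)² = 1147² = 1315609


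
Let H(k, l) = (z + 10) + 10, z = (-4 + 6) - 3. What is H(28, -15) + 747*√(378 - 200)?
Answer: 19 + 747*√178 ≈ 9985.2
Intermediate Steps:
z = -1 (z = 2 - 3 = -1)
H(k, l) = 19 (H(k, l) = (-1 + 10) + 10 = 9 + 10 = 19)
H(28, -15) + 747*√(378 - 200) = 19 + 747*√(378 - 200) = 19 + 747*√178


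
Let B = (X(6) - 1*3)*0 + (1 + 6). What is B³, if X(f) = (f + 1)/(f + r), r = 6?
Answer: 343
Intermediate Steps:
X(f) = (1 + f)/(6 + f) (X(f) = (f + 1)/(f + 6) = (1 + f)/(6 + f))
B = 7 (B = ((1 + 6)/(6 + 6) - 1*3)*0 + (1 + 6) = (7/12 - 3)*0 + 7 = -29/12*0 + 7 = 0 + 7 = 7)
B³ = 7³ = 343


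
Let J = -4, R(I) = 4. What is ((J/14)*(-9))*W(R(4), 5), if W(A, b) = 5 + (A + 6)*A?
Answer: 810/7 ≈ 115.71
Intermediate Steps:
W(A, b) = 5 + A*(6 + A) (W(A, b) = 5 + (6 + A)*A = 5 + A*(6 + A))
((J/14)*(-9))*W(R(4), 5) = (-4/14*(-9))*(5 + 4² + 6*4) = (-4*1/14*(-9))*(5 + 16 + 24) = -2/7*(-9)*45 = (18/7)*45 = 810/7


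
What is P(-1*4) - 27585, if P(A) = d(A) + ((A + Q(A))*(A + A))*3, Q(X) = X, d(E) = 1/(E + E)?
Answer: -219145/8 ≈ -27393.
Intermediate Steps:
d(E) = 1/(2*E)
P(A) = 1/(2*A) + 12*A² (P(A) = 1/(2*A) + ((A + A)*(A + A))*3 = 1/(2*A) + ((2*A)*(2*A))*3 = 1/(2*A) + (4*A²)*3 = 1/(2*A) + 12*A²)
P(-1*4) - 27585 = (1 + 24*(-1*4)³)/(2*((-1*4))) - 27585 = (½)*(1 + 24*(-4)³)/(-4) - 27585 = (½)*(-¼)*(1 + 24*(-64)) - 27585 = (½)*(-¼)*(1 - 1536) - 27585 = (½)*(-¼)*(-1535) - 27585 = 1535/8 - 27585 = -219145/8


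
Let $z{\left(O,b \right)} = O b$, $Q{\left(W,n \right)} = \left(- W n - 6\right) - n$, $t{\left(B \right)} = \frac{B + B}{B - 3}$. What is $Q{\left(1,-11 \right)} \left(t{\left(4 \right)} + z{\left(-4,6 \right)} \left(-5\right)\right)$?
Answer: $2048$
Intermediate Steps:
$t{\left(B \right)} = \frac{2 B}{-3 + B}$
$Q{\left(W,n \right)} = -6 - n - W n$ ($Q{\left(W,n \right)} = \left(- W n - 6\right) - n = \left(-6 - W n\right) - n = -6 - n - W n$)
$Q{\left(1,-11 \right)} \left(t{\left(4 \right)} + z{\left(-4,6 \right)} \left(-5\right)\right) = \left(-6 - -11 - 1 \left(-11\right)\right) \left(2 \cdot 4 \frac{1}{-3 + 4} + \left(-4\right) 6 \left(-5\right)\right) = \left(-6 + 11 + 11\right) \left(2 \cdot 4 \cdot 1^{-1} - -120\right) = 16 \left(2 \cdot 4 \cdot 1 + 120\right) = 16 \left(8 + 120\right) = 16 \cdot 128 = 2048$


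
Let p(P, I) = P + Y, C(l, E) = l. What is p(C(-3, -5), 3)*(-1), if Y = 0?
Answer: 3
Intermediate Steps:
p(P, I) = P (p(P, I) = P + 0 = P)
p(C(-3, -5), 3)*(-1) = -3*(-1) = 3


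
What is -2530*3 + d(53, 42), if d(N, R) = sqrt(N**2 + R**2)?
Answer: -7590 + sqrt(4573) ≈ -7522.4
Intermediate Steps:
-2530*3 + d(53, 42) = -2530*3 + sqrt(53**2 + 42**2) = -7590 + sqrt(2809 + 1764) = -7590 + sqrt(4573)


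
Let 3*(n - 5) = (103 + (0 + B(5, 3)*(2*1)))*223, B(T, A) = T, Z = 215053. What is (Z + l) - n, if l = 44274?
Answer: 752767/3 ≈ 2.5092e+5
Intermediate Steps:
n = 25214/3 (n = 5 + ((103 + (0 + 5*(2*1)))*223)/3 = 5 + ((103 + (0 + 5*2))*223)/3 = 5 + ((103 + (0 + 10))*223)/3 = 5 + ((103 + 10)*223)/3 = 5 + (113*223)/3 = 5 + (⅓)*25199 = 5 + 25199/3 = 25214/3 ≈ 8404.7)
(Z + l) - n = (215053 + 44274) - 1*25214/3 = 259327 - 25214/3 = 752767/3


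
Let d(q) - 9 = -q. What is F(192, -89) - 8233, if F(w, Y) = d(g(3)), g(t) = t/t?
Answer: -8225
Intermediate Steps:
g(t) = 1
d(q) = 9 - q
F(w, Y) = 8 (F(w, Y) = 9 - 1*1 = 9 - 1 = 8)
F(192, -89) - 8233 = 8 - 8233 = -8225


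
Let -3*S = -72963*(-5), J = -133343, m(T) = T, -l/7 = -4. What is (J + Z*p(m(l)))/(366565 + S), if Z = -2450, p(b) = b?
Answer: -201943/244960 ≈ -0.82439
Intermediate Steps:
l = 28 (l = -7*(-4) = 28)
S = -121605 (S = -(-24321)*(-5) = -⅓*364815 = -121605)
(J + Z*p(m(l)))/(366565 + S) = (-133343 - 2450*28)/(366565 - 121605) = (-133343 - 68600)/244960 = -201943*1/244960 = -201943/244960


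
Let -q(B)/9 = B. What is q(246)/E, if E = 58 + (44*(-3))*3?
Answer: 1107/169 ≈ 6.5503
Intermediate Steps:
q(B) = -9*B
E = -338 (E = 58 - 132*3 = 58 - 396 = -338)
q(246)/E = -9*246/(-338) = -2214*(-1/338) = 1107/169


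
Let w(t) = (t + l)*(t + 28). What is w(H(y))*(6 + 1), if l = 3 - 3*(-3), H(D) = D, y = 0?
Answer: 2352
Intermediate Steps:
l = 12 (l = 3 + 9 = 12)
w(t) = (12 + t)*(28 + t) (w(t) = (t + 12)*(t + 28) = (12 + t)*(28 + t))
w(H(y))*(6 + 1) = (336 + 0² + 40*0)*(6 + 1) = (336 + 0 + 0)*7 = 336*7 = 2352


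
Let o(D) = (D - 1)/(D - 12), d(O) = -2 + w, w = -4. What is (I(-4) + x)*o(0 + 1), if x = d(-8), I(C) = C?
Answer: 0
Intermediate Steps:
d(O) = -6 (d(O) = -2 - 4 = -6)
x = -6
o(D) = (-1 + D)/(-12 + D)
(I(-4) + x)*o(0 + 1) = (-4 - 6)*((-1 + (0 + 1))/(-12 + (0 + 1))) = -10*(-1 + 1)/(-12 + 1) = -10*0/(-11) = -(-10)*0/11 = -10*0 = 0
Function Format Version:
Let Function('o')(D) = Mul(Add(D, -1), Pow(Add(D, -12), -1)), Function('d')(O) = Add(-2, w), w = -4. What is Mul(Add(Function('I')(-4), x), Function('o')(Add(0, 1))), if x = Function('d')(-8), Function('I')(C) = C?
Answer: 0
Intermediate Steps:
Function('d')(O) = -6 (Function('d')(O) = Add(-2, -4) = -6)
x = -6
Function('o')(D) = Mul(Pow(Add(-12, D), -1), Add(-1, D)) (Function('o')(D) = Mul(Add(-1, D), Pow(Add(-12, D), -1)) = Mul(Pow(Add(-12, D), -1), Add(-1, D)))
Mul(Add(Function('I')(-4), x), Function('o')(Add(0, 1))) = Mul(Add(-4, -6), Mul(Pow(Add(-12, Add(0, 1)), -1), Add(-1, Add(0, 1)))) = Mul(-10, Mul(Pow(Add(-12, 1), -1), Add(-1, 1))) = Mul(-10, Mul(Pow(-11, -1), 0)) = Mul(-10, Mul(Rational(-1, 11), 0)) = Mul(-10, 0) = 0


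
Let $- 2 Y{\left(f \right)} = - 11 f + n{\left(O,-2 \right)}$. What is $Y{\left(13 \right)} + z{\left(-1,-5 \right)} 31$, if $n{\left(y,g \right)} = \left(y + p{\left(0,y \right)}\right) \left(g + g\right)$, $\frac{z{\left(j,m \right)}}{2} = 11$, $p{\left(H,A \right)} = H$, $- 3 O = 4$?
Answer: $\frac{4505}{6} \approx 750.83$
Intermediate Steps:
$O = - \frac{4}{3}$ ($O = \left(- \frac{1}{3}\right) 4 = - \frac{4}{3} \approx -1.3333$)
$z{\left(j,m \right)} = 22$ ($z{\left(j,m \right)} = 2 \cdot 11 = 22$)
$n{\left(y,g \right)} = 2 g y$ ($n{\left(y,g \right)} = \left(y + 0\right) \left(g + g\right) = y 2 g = 2 g y$)
$Y{\left(f \right)} = - \frac{8}{3} + \frac{11 f}{2}$ ($Y{\left(f \right)} = - \frac{- 11 f + 2 \left(-2\right) \left(- \frac{4}{3}\right)}{2} = - \frac{- 11 f + \frac{16}{3}}{2} = - \frac{\frac{16}{3} - 11 f}{2} = - \frac{8}{3} + \frac{11 f}{2}$)
$Y{\left(13 \right)} + z{\left(-1,-5 \right)} 31 = \left(- \frac{8}{3} + \frac{11}{2} \cdot 13\right) + 22 \cdot 31 = \left(- \frac{8}{3} + \frac{143}{2}\right) + 682 = \frac{413}{6} + 682 = \frac{4505}{6}$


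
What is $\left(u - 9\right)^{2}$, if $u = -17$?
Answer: $676$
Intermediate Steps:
$\left(u - 9\right)^{2} = \left(-17 - 9\right)^{2} = \left(-26\right)^{2} = 676$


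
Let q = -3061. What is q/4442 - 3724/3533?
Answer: -27356521/15693586 ≈ -1.7432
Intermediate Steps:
q/4442 - 3724/3533 = -3061/4442 - 3724/3533 = -27356521/15693586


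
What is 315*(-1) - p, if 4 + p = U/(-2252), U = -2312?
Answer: -175671/563 ≈ -312.03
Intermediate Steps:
p = -1674/563 (p = -4 - 2312/(-2252) = -4 - 2312*(-1/2252) = -4 + 578/563 = -1674/563 ≈ -2.9734)
315*(-1) - p = 315*(-1) - 1*(-1674/563) = -315 + 1674/563 = -175671/563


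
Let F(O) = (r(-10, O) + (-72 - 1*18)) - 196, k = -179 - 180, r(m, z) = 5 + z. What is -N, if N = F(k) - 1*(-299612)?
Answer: -298972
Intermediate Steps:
k = -359
F(O) = -281 + O (F(O) = ((5 + O) + (-72 - 1*18)) - 196 = ((5 + O) + (-72 - 18)) - 196 = ((5 + O) - 90) - 196 = (-85 + O) - 196 = -281 + O)
N = 298972 (N = (-281 - 359) - 1*(-299612) = -640 + 299612 = 298972)
-N = -1*298972 = -298972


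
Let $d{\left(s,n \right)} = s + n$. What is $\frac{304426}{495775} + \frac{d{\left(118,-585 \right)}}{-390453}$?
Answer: $\frac{17013653129}{27653833725} \approx 0.61524$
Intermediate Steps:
$d{\left(s,n \right)} = n + s$
$\frac{304426}{495775} + \frac{d{\left(118,-585 \right)}}{-390453} = \frac{304426}{495775} + \frac{-585 + 118}{-390453} = 304426 \cdot \frac{1}{495775} - - \frac{467}{390453} = \frac{304426}{495775} + \frac{467}{390453} = \frac{17013653129}{27653833725}$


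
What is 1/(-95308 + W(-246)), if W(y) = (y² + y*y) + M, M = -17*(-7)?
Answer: 1/25843 ≈ 3.8695e-5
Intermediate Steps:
M = 119
W(y) = 119 + 2*y² (W(y) = (y² + y*y) + 119 = (y² + y²) + 119 = 2*y² + 119 = 119 + 2*y²)
1/(-95308 + W(-246)) = 1/(-95308 + (119 + 2*(-246)²)) = 1/(-95308 + (119 + 2*60516)) = 1/(-95308 + (119 + 121032)) = 1/(-95308 + 121151) = 1/25843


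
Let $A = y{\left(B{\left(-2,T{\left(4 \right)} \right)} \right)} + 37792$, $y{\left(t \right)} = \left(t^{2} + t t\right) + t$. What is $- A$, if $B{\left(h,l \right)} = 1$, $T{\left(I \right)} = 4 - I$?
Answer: $-37795$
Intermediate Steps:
$y{\left(t \right)} = t + 2 t^{2}$ ($y{\left(t \right)} = \left(t^{2} + t^{2}\right) + t = 2 t^{2} + t = t + 2 t^{2}$)
$A = 37795$ ($A = 1 \left(1 + 2 \cdot 1\right) + 37792 = 1 \left(1 + 2\right) + 37792 = 1 \cdot 3 + 37792 = 3 + 37792 = 37795$)
$- A = \left(-1\right) 37795 = -37795$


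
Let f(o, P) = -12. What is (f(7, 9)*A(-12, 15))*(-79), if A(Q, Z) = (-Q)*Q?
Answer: -136512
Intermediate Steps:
A(Q, Z) = -Q**2
(f(7, 9)*A(-12, 15))*(-79) = -(-12)*(-12)**2*(-79) = -(-12)*144*(-79) = -12*(-144)*(-79) = 1728*(-79) = -136512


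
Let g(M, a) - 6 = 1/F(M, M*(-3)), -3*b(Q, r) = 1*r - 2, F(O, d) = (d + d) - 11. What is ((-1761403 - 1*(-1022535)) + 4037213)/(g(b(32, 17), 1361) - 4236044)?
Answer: -62668555/80484721 ≈ -0.77864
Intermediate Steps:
F(O, d) = -11 + 2*d (F(O, d) = 2*d - 11 = -11 + 2*d)
b(Q, r) = 2/3 - r/3 (b(Q, r) = -(1*r - 2)/3 = -(r - 2)/3 = -(-2 + r)/3 = 2/3 - r/3)
g(M, a) = 6 + 1/(-11 - 6*M) (g(M, a) = 6 + 1/(-11 + 2*(M*(-3))) = 6 + 1/(-11 + 2*(-3*M)) = 6 + 1/(-11 - 6*M))
((-1761403 - 1*(-1022535)) + 4037213)/(g(b(32, 17), 1361) - 4236044) = ((-1761403 - 1*(-1022535)) + 4037213)/((65 + 36*(2/3 - 1/3*17))/(11 + 6*(2/3 - 1/3*17)) - 4236044) = ((-1761403 + 1022535) + 4037213)/((65 + 36*(2/3 - 17/3))/(11 + 6*(2/3 - 17/3)) - 4236044) = (-738868 + 4037213)/((65 + 36*(-5))/(11 + 6*(-5)) - 4236044) = 3298345/((65 - 180)/(11 - 30) - 4236044) = 3298345/(-115/(-19) - 4236044) = 3298345/(-1/19*(-115) - 4236044) = 3298345/(115/19 - 4236044) = 3298345/(-80484721/19) = 3298345*(-19/80484721) = -62668555/80484721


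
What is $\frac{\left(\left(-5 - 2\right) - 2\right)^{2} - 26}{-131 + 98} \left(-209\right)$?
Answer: $\frac{1045}{3} \approx 348.33$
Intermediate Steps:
$\frac{\left(\left(-5 - 2\right) - 2\right)^{2} - 26}{-131 + 98} \left(-209\right) = \frac{\left(-7 - 2\right)^{2} - 26}{-33} \left(-209\right) = \left(\left(-9\right)^{2} - 26\right) \left(- \frac{1}{33}\right) \left(-209\right) = \left(81 - 26\right) \left(- \frac{1}{33}\right) \left(-209\right) = 55 \left(- \frac{1}{33}\right) \left(-209\right) = \left(- \frac{5}{3}\right) \left(-209\right) = \frac{1045}{3}$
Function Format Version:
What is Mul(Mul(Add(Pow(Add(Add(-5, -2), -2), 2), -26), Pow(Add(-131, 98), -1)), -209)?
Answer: Rational(1045, 3) ≈ 348.33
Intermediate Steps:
Mul(Mul(Add(Pow(Add(Add(-5, -2), -2), 2), -26), Pow(Add(-131, 98), -1)), -209) = Mul(Mul(Add(Pow(Add(-7, -2), 2), -26), Pow(-33, -1)), -209) = Mul(Mul(Add(Pow(-9, 2), -26), Rational(-1, 33)), -209) = Mul(Mul(Add(81, -26), Rational(-1, 33)), -209) = Mul(Mul(55, Rational(-1, 33)), -209) = Mul(Rational(-5, 3), -209) = Rational(1045, 3)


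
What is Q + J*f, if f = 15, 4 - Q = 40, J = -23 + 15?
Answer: -156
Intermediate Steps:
J = -8
Q = -36 (Q = 4 - 1*40 = 4 - 40 = -36)
Q + J*f = -36 - 8*15 = -36 - 120 = -156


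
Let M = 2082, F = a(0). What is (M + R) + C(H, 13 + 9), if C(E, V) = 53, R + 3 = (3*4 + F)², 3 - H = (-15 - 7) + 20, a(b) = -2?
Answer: 2232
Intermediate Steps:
F = -2
H = 5 (H = 3 - ((-15 - 7) + 20) = 3 - (-22 + 20) = 3 - 1*(-2) = 3 + 2 = 5)
R = 97 (R = -3 + (3*4 - 2)² = -3 + (12 - 2)² = -3 + 10² = -3 + 100 = 97)
(M + R) + C(H, 13 + 9) = (2082 + 97) + 53 = 2179 + 53 = 2232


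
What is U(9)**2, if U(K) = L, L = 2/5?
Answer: 4/25 ≈ 0.16000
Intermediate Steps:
L = 2/5 (L = 2*(1/5) = 2/5 ≈ 0.40000)
U(K) = 2/5
U(9)**2 = (2/5)**2 = 4/25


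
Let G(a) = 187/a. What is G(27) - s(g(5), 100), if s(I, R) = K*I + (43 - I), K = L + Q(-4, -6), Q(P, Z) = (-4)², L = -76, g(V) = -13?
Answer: -22385/27 ≈ -829.07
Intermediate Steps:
Q(P, Z) = 16
K = -60 (K = -76 + 16 = -60)
s(I, R) = 43 - 61*I (s(I, R) = -60*I + (43 - I) = 43 - 61*I)
G(27) - s(g(5), 100) = 187/27 - (43 - 61*(-13)) = 187*(1/27) - (43 + 793) = 187/27 - 1*836 = 187/27 - 836 = -22385/27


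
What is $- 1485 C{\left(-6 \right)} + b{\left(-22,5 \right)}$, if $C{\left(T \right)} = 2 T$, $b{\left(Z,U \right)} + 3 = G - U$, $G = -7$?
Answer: $17805$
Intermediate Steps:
$b{\left(Z,U \right)} = -10 - U$ ($b{\left(Z,U \right)} = -3 - \left(7 + U\right) = -10 - U$)
$- 1485 C{\left(-6 \right)} + b{\left(-22,5 \right)} = - 1485 \cdot 2 \left(-6\right) - 15 = \left(-1485\right) \left(-12\right) - 15 = 17820 - 15 = 17805$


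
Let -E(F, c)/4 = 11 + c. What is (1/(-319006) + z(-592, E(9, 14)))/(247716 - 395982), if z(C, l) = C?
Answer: 188851553/47297743596 ≈ 0.0039928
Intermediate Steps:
E(F, c) = -44 - 4*c (E(F, c) = -4*(11 + c) = -44 - 4*c)
(1/(-319006) + z(-592, E(9, 14)))/(247716 - 395982) = (1/(-319006) - 592)/(247716 - 395982) = (-1/319006 - 592)/(-148266) = -188851553/319006*(-1/148266) = 188851553/47297743596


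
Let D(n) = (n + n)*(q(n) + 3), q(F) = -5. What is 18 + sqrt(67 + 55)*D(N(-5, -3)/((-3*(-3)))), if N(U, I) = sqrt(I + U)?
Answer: 18 - 16*I*sqrt(61)/9 ≈ 18.0 - 13.885*I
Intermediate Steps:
D(n) = -4*n (D(n) = (n + n)*(-5 + 3) = (2*n)*(-2) = -4*n)
18 + sqrt(67 + 55)*D(N(-5, -3)/((-3*(-3)))) = 18 + sqrt(67 + 55)*(-4*sqrt(-3 - 5)/((-3*(-3)))) = 18 + sqrt(122)*(-4*sqrt(-8)/9) = 18 + sqrt(122)*(-4*2*I*sqrt(2)/9) = 18 + sqrt(122)*(-8*I*sqrt(2)/9) = 18 - 16*I*sqrt(61)/9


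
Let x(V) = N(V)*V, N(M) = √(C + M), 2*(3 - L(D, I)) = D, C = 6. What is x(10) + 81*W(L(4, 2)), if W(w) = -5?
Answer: -365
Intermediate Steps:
L(D, I) = 3 - D/2
N(M) = √(6 + M)
x(V) = V*√(6 + V) (x(V) = √(6 + V)*V = V*√(6 + V))
x(10) + 81*W(L(4, 2)) = 10*√(6 + 10) + 81*(-5) = 10*√16 - 405 = 10*4 - 405 = 40 - 405 = -365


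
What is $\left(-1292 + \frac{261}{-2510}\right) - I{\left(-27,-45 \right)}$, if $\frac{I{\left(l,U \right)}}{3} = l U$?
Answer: $- \frac{12392131}{2510} \approx -4937.1$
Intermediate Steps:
$I{\left(l,U \right)} = 3 U l$ ($I{\left(l,U \right)} = 3 l U = 3 U l$)
$\left(-1292 + \frac{261}{-2510}\right) - I{\left(-27,-45 \right)} = \left(-1292 + \frac{261}{-2510}\right) - 3 \left(-45\right) \left(-27\right) = \left(-1292 + 261 \left(- \frac{1}{2510}\right)\right) - 3645 = \left(-1292 - \frac{261}{2510}\right) - 3645 = - \frac{3243181}{2510} - 3645 = - \frac{12392131}{2510}$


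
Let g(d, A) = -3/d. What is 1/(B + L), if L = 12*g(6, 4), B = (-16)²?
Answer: 1/250 ≈ 0.0040000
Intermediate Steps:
B = 256
L = -6 (L = 12*(-3/6) = 12*(-3*⅙) = 12*(-½) = -6)
1/(B + L) = 1/(256 - 6) = 1/250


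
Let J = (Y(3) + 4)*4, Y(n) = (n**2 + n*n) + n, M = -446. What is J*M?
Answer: -44600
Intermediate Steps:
Y(n) = n + 2*n**2 (Y(n) = (n**2 + n**2) + n = 2*n**2 + n = n + 2*n**2)
J = 100 (J = (3*(1 + 2*3) + 4)*4 = (3*(1 + 6) + 4)*4 = (3*7 + 4)*4 = (21 + 4)*4 = 25*4 = 100)
J*M = 100*(-446) = -44600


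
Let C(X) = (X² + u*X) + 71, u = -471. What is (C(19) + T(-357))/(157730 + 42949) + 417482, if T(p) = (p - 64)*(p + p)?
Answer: 27926720785/66893 ≈ 4.1748e+5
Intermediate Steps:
T(p) = 2*p*(-64 + p) (T(p) = (-64 + p)*(2*p) = 2*p*(-64 + p))
C(X) = 71 + X² - 471*X (C(X) = (X² - 471*X) + 71 = 71 + X² - 471*X)
(C(19) + T(-357))/(157730 + 42949) + 417482 = ((71 + 19² - 471*19) + 2*(-357)*(-64 - 357))/(157730 + 42949) + 417482 = ((71 + 361 - 8949) + 2*(-357)*(-421))/200679 + 417482 = (-8517 + 300594)*(1/200679) + 417482 = 292077*(1/200679) + 417482 = 97359/66893 + 417482 = 27926720785/66893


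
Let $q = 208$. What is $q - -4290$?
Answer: $4498$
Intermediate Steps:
$q - -4290 = 208 - -4290 = 208 + 4290 = 4498$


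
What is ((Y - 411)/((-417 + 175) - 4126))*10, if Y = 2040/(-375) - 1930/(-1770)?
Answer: 918961/966420 ≈ 0.95089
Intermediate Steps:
Y = -19247/4425 (Y = 2040*(-1/375) - 1930*(-1/1770) = -136/25 + 193/177 = -19247/4425 ≈ -4.3496)
((Y - 411)/((-417 + 175) - 4126))*10 = ((-19247/4425 - 411)/((-417 + 175) - 4126))*10 = -1837922/(4425*(-242 - 4126))*10 = -1837922/4425/(-4368)*10 = -1837922/4425*(-1/4368)*10 = (918961/9664200)*10 = 918961/966420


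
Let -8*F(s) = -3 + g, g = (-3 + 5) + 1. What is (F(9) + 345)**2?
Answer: 119025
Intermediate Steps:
g = 3 (g = 2 + 1 = 3)
F(s) = 0 (F(s) = -(-3 + 3)/8 = -1/8*0 = 0)
(F(9) + 345)**2 = (0 + 345)**2 = 345**2 = 119025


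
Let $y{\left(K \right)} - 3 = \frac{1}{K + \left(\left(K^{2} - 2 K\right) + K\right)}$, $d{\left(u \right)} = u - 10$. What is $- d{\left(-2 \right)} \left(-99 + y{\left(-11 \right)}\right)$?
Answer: $- \frac{139380}{121} \approx -1151.9$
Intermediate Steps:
$d{\left(u \right)} = -10 + u$
$y{\left(K \right)} = 3 + \frac{1}{K^{2}}$ ($y{\left(K \right)} = 3 + \frac{1}{K + \left(\left(K^{2} - 2 K\right) + K\right)} = 3 + \frac{1}{K + \left(K^{2} - K\right)} = 3 + \frac{1}{K^{2}}$)
$- d{\left(-2 \right)} \left(-99 + y{\left(-11 \right)}\right) = - \left(-10 - 2\right) \left(-99 + \left(3 + \frac{1}{121}\right)\right) = - \left(-12\right) \left(-99 + \left(3 + \frac{1}{121}\right)\right) = - \left(-12\right) \left(-99 + \frac{364}{121}\right) = - \frac{\left(-12\right) \left(-11615\right)}{121} = \left(-1\right) \frac{139380}{121} = - \frac{139380}{121}$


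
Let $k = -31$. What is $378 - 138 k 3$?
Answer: $13212$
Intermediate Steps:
$378 - 138 k 3 = 378 - 138 \left(\left(-31\right) 3\right) = 378 - -12834 = 378 + 12834 = 13212$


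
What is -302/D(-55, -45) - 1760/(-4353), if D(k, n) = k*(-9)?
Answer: -147802/718245 ≈ -0.20578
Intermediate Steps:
D(k, n) = -9*k
-302/D(-55, -45) - 1760/(-4353) = -302/((-9*(-55))) - 1760/(-4353) = -302/495 - 1760*(-1/4353) = -302*1/495 + 1760/4353 = -302/495 + 1760/4353 = -147802/718245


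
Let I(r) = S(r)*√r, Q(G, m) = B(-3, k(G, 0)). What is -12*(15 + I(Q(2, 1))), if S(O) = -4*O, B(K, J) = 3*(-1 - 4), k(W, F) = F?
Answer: -180 - 720*I*√15 ≈ -180.0 - 2788.5*I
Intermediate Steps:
B(K, J) = -15 (B(K, J) = 3*(-5) = -15)
Q(G, m) = -15
I(r) = -4*r^(3/2) (I(r) = (-4*r)*√r = -4*r^(3/2))
-12*(15 + I(Q(2, 1))) = -12*(15 - (-60)*I*√15) = -12*(15 + 60*I*√15) = -180 - 720*I*√15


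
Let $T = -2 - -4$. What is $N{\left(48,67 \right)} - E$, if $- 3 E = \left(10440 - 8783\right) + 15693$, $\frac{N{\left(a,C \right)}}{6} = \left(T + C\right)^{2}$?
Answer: $\frac{103048}{3} \approx 34349.0$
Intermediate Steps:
$T = 2$ ($T = -2 + 4 = 2$)
$N{\left(a,C \right)} = 6 \left(2 + C\right)^{2}$
$E = - \frac{17350}{3}$ ($E = - \frac{\left(10440 - 8783\right) + 15693}{3} = - \frac{1657 + 15693}{3} = \left(- \frac{1}{3}\right) 17350 = - \frac{17350}{3} \approx -5783.3$)
$N{\left(48,67 \right)} - E = 6 \left(2 + 67\right)^{2} - - \frac{17350}{3} = 6 \cdot 69^{2} + \frac{17350}{3} = 6 \cdot 4761 + \frac{17350}{3} = 28566 + \frac{17350}{3} = \frac{103048}{3}$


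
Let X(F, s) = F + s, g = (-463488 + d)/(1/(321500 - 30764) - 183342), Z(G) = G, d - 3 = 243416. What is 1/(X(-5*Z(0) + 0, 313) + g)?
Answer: 53304119711/16748171450327 ≈ 0.0031827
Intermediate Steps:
d = 243419 (d = 3 + 243416 = 243419)
g = 63981980784/53304119711 (g = (-463488 + 243419)/(1/(321500 - 30764) - 183342) = -220069/(1/290736 - 183342) = -220069/(-53304119711/290736) = -220069*(-290736/53304119711) = 63981980784/53304119711 ≈ 1.2003)
1/(X(-5*Z(0) + 0, 313) + g) = 1/(((-5*0 + 0) + 313) + 63981980784/53304119711) = 1/(((0 + 0) + 313) + 63981980784/53304119711) = 1/((0 + 313) + 63981980784/53304119711) = 1/(313 + 63981980784/53304119711) = 1/(16748171450327/53304119711) = 53304119711/16748171450327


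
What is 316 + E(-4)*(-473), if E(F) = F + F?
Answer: 4100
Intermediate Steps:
E(F) = 2*F
316 + E(-4)*(-473) = 316 + (2*(-4))*(-473) = 316 - 8*(-473) = 316 + 3784 = 4100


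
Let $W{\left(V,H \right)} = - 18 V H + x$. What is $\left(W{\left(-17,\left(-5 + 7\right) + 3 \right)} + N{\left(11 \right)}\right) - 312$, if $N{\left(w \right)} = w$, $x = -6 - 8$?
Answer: $1215$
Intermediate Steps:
$x = -14$ ($x = -6 - 8 = -14$)
$W{\left(V,H \right)} = -14 - 18 H V$ ($W{\left(V,H \right)} = - 18 V H - 14 = - 18 H V - 14 = -14 - 18 H V$)
$\left(W{\left(-17,\left(-5 + 7\right) + 3 \right)} + N{\left(11 \right)}\right) - 312 = \left(\left(-14 - 18 \left(\left(-5 + 7\right) + 3\right) \left(-17\right)\right) + 11\right) - 312 = \left(\left(-14 - 18 \left(2 + 3\right) \left(-17\right)\right) + 11\right) - 312 = \left(\left(-14 - 90 \left(-17\right)\right) + 11\right) - 312 = \left(\left(-14 + 1530\right) + 11\right) - 312 = \left(1516 + 11\right) - 312 = 1527 - 312 = 1215$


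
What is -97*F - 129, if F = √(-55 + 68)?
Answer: -129 - 97*√13 ≈ -478.74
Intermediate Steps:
F = √13 ≈ 3.6056
-97*F - 129 = -97*√13 - 129 = -129 - 97*√13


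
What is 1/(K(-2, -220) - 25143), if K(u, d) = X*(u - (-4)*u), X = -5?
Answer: -1/25093 ≈ -3.9852e-5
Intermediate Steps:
K(u, d) = -25*u (K(u, d) = -5*(u - (-4)*u) = -5*(u + 4*u) = -25*u)
1/(K(-2, -220) - 25143) = 1/(-25*(-2) - 25143) = 1/(50 - 25143) = 1/(-25093) = -1/25093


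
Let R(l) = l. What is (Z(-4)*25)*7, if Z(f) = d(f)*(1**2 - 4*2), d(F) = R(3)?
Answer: -3675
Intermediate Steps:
d(F) = 3
Z(f) = -21 (Z(f) = 3*(1**2 - 4*2) = 3*(1 - 8) = 3*(-7) = -21)
(Z(-4)*25)*7 = -21*25*7 = -525*7 = -3675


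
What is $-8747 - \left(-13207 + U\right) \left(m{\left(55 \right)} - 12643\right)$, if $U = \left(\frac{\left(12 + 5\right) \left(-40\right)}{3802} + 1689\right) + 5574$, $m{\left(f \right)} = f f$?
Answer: $- \frac{108698912359}{1901} \approx -5.718 \cdot 10^{7}$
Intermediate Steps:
$m{\left(f \right)} = f^{2}$
$U = \frac{13806623}{1901}$ ($U = \left(17 \left(-40\right) \frac{1}{3802} + 1689\right) + 5574 = \left(\left(-680\right) \frac{1}{3802} + 1689\right) + 5574 = \left(- \frac{340}{1901} + 1689\right) + 5574 = \frac{3210449}{1901} + 5574 = \frac{13806623}{1901} \approx 7262.8$)
$-8747 - \left(-13207 + U\right) \left(m{\left(55 \right)} - 12643\right) = -8747 - \left(-13207 + \frac{13806623}{1901}\right) \left(55^{2} - 12643\right) = -8747 - - \frac{11299884 \left(3025 - 12643\right)}{1901} = -8747 - \left(- \frac{11299884}{1901}\right) \left(-9618\right) = -8747 - \frac{108682284312}{1901} = - \frac{108698912359}{1901}$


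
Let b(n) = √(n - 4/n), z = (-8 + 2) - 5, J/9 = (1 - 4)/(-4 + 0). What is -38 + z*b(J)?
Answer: -38 - 11*√1995/18 ≈ -65.296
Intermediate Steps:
J = 27/4 (J = 9*((1 - 4)/(-4 + 0)) = 9*(-3/(-4)) = 9*(-3*(-¼)) = 9*(¾) = 27/4 ≈ 6.7500)
z = -11 (z = -6 - 5 = -11)
-38 + z*b(J) = -38 - 11*√(27/4 - 4/27/4) = -38 - 11*√(27/4 - 4*4/27) = -38 - 11*√(27/4 - 16/27) = -38 - 11*√1995/18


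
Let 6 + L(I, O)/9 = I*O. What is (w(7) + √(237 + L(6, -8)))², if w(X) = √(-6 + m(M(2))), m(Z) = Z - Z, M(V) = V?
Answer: -255 - 6*√166 ≈ -332.30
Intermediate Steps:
L(I, O) = -54 + 9*I*O (L(I, O) = -54 + 9*(I*O) = -54 + 9*I*O)
m(Z) = 0
w(X) = I*√6 (w(X) = √(-6 + 0) = √(-6) = I*√6)
(w(7) + √(237 + L(6, -8)))² = (I*√6 + √(237 + (-54 + 9*6*(-8))))² = (I*√6 + √(237 + (-54 - 432)))² = (I*√6 + √(237 - 486))² = (I*√6 + √(-249))² = (I*√6 + I*√249)²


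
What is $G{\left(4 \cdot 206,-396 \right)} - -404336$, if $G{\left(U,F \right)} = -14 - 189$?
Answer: $404133$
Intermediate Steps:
$G{\left(U,F \right)} = -203$ ($G{\left(U,F \right)} = -14 - 189 = -203$)
$G{\left(4 \cdot 206,-396 \right)} - -404336 = -203 - -404336 = -203 + 404336 = 404133$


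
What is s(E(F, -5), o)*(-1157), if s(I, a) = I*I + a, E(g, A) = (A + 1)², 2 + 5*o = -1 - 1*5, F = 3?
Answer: -1471704/5 ≈ -2.9434e+5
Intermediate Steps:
o = -8/5 (o = -⅖ + (-1 - 1*5)/5 = -⅖ + (-1 - 5)/5 = -⅖ + (⅕)*(-6) = -⅖ - 6/5 = -8/5 ≈ -1.6000)
E(g, A) = (1 + A)²
s(I, a) = a + I² (s(I, a) = I² + a = a + I²)
s(E(F, -5), o)*(-1157) = (-8/5 + ((1 - 5)²)²)*(-1157) = (-8/5 + ((-4)²)²)*(-1157) = (-8/5 + 16²)*(-1157) = (-8/5 + 256)*(-1157) = (1272/5)*(-1157) = -1471704/5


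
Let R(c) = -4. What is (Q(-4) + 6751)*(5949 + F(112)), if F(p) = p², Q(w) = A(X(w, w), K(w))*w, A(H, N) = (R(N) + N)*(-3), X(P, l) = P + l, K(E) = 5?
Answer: 125068159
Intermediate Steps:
A(H, N) = 12 - 3*N (A(H, N) = (-4 + N)*(-3) = 12 - 3*N)
Q(w) = -3*w (Q(w) = (12 - 3*5)*w = (12 - 15)*w = -3*w)
(Q(-4) + 6751)*(5949 + F(112)) = (-3*(-4) + 6751)*(5949 + 112²) = (12 + 6751)*(5949 + 12544) = 6763*18493 = 125068159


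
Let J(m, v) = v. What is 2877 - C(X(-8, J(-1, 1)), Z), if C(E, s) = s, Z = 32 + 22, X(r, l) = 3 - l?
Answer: 2823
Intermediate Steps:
Z = 54
2877 - C(X(-8, J(-1, 1)), Z) = 2877 - 1*54 = 2877 - 54 = 2823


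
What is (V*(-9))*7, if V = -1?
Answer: 63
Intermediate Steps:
(V*(-9))*7 = -1*(-9)*7 = 9*7 = 63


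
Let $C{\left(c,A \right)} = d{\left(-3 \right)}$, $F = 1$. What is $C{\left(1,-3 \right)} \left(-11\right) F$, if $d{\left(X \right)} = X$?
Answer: $33$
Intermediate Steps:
$C{\left(c,A \right)} = -3$
$C{\left(1,-3 \right)} \left(-11\right) F = \left(-3\right) \left(-11\right) 1 = 33 \cdot 1 = 33$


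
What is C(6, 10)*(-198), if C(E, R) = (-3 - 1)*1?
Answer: 792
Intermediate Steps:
C(E, R) = -4 (C(E, R) = -4*1 = -4)
C(6, 10)*(-198) = -4*(-198) = 792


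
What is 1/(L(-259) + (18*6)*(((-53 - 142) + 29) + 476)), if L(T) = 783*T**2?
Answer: 1/52557903 ≈ 1.9027e-8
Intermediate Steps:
1/(L(-259) + (18*6)*(((-53 - 142) + 29) + 476)) = 1/(783*(-259)**2 + (18*6)*(((-53 - 142) + 29) + 476)) = 1/(783*67081 + 108*((-195 + 29) + 476)) = 1/(52524423 + 108*(-166 + 476)) = 1/(52524423 + 108*310) = 1/(52524423 + 33480) = 1/52557903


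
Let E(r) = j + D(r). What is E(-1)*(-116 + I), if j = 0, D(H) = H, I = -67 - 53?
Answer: 236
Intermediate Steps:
I = -120
E(r) = r (E(r) = 0 + r = r)
E(-1)*(-116 + I) = -(-116 - 120) = -1*(-236) = 236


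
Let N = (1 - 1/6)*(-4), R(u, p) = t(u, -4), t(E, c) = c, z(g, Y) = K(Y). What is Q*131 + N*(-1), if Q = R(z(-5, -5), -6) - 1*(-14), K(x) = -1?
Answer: 3940/3 ≈ 1313.3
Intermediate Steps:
z(g, Y) = -1
R(u, p) = -4
Q = 10 (Q = -4 - 1*(-14) = -4 + 14 = 10)
N = -10/3 (N = (1 - 1*⅙)*(-4) = (1 - ⅙)*(-4) = (⅚)*(-4) = -10/3 ≈ -3.3333)
Q*131 + N*(-1) = 10*131 - 10/3*(-1) = 1310 + 10/3 = 3940/3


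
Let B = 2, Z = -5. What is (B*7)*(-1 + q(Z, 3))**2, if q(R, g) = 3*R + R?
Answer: 6174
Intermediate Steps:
q(R, g) = 4*R
(B*7)*(-1 + q(Z, 3))**2 = (2*7)*(-1 + 4*(-5))**2 = 14*(-1 - 20)**2 = 14*(-21)**2 = 14*441 = 6174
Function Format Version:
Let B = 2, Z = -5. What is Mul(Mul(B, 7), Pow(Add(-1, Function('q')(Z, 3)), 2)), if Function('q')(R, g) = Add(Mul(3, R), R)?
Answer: 6174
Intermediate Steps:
Function('q')(R, g) = Mul(4, R)
Mul(Mul(B, 7), Pow(Add(-1, Function('q')(Z, 3)), 2)) = Mul(Mul(2, 7), Pow(Add(-1, Mul(4, -5)), 2)) = Mul(14, Pow(Add(-1, -20), 2)) = Mul(14, Pow(-21, 2)) = Mul(14, 441) = 6174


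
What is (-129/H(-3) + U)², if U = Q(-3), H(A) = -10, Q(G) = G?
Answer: 9801/100 ≈ 98.010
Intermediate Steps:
U = -3
(-129/H(-3) + U)² = (-129/(-10) - 3)² = (-129*(-⅒) - 3)² = (129/10 - 3)² = (99/10)² = 9801/100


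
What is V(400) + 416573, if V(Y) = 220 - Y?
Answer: 416393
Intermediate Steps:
V(400) + 416573 = (220 - 1*400) + 416573 = (220 - 400) + 416573 = -180 + 416573 = 416393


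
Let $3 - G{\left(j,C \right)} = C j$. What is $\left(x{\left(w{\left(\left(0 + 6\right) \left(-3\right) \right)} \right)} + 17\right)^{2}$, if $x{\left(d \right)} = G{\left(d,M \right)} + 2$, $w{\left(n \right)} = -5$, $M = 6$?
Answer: $2704$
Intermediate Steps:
$G{\left(j,C \right)} = 3 - C j$
$x{\left(d \right)} = 5 - 6 d$ ($x{\left(d \right)} = \left(3 - 6 d\right) + 2 = 5 - 6 d$)
$\left(x{\left(w{\left(\left(0 + 6\right) \left(-3\right) \right)} \right)} + 17\right)^{2} = \left(\left(5 - -30\right) + 17\right)^{2} = \left(\left(5 + 30\right) + 17\right)^{2} = \left(35 + 17\right)^{2} = 52^{2} = 2704$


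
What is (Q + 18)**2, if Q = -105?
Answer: 7569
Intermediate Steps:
(Q + 18)**2 = (-105 + 18)**2 = (-87)**2 = 7569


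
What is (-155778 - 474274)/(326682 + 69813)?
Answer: -630052/396495 ≈ -1.5891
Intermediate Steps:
(-155778 - 474274)/(326682 + 69813) = -630052/396495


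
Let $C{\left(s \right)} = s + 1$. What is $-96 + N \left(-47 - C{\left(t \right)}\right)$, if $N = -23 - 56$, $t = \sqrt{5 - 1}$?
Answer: $3854$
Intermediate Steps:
$t = 2$ ($t = \sqrt{4} = 2$)
$C{\left(s \right)} = 1 + s$
$N = -79$
$-96 + N \left(-47 - C{\left(t \right)}\right) = -96 - 79 \left(-47 - \left(1 + 2\right)\right) = -96 - 79 \left(-47 - 3\right) = -96 - -3950 = -96 + 3950 = 3854$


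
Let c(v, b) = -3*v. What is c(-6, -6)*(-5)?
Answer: -90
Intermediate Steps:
c(-6, -6)*(-5) = -3*(-6)*(-5) = 18*(-5) = -90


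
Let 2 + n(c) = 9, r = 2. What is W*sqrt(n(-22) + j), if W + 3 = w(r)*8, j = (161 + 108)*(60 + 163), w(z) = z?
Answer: 39*sqrt(6666) ≈ 3184.2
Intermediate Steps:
n(c) = 7 (n(c) = -2 + 9 = 7)
j = 59987 (j = 269*223 = 59987)
W = 13 (W = -3 + 2*8 = -3 + 16 = 13)
W*sqrt(n(-22) + j) = 13*sqrt(7 + 59987) = 13*sqrt(59994) = 13*(3*sqrt(6666)) = 39*sqrt(6666)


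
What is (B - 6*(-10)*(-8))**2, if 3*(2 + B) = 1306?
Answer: 19600/9 ≈ 2177.8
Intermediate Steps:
B = 1300/3 (B = -2 + (1/3)*1306 = -2 + 1306/3 = 1300/3 ≈ 433.33)
(B - 6*(-10)*(-8))**2 = (1300/3 - 6*(-10)*(-8))**2 = (1300/3 + 60*(-8))**2 = (1300/3 - 480)**2 = (-140/3)**2 = 19600/9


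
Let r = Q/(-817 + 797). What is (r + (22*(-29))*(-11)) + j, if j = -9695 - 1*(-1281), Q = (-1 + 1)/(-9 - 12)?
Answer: -1396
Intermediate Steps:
Q = 0 (Q = 0/(-21) = 0*(-1/21) = 0)
j = -8414 (j = -9695 + 1281 = -8414)
r = 0 (r = 0/(-817 + 797) = 0/(-20) = 0*(-1/20) = 0)
(r + (22*(-29))*(-11)) + j = (0 + (22*(-29))*(-11)) - 8414 = (0 - 638*(-11)) - 8414 = (0 + 7018) - 8414 = 7018 - 8414 = -1396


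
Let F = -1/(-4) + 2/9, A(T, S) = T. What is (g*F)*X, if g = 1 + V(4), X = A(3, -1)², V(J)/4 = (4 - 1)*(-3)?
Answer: -595/4 ≈ -148.75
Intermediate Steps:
F = 17/36 (F = -1*(-¼) + 2*(⅑) = ¼ + 2/9 = 17/36 ≈ 0.47222)
V(J) = -36 (V(J) = 4*((4 - 1)*(-3)) = 4*(3*(-3)) = 4*(-9) = -36)
X = 9 (X = 3² = 9)
g = -35 (g = 1 - 36 = -35)
(g*F)*X = -35*17/36*9 = -595/36*9 = -595/4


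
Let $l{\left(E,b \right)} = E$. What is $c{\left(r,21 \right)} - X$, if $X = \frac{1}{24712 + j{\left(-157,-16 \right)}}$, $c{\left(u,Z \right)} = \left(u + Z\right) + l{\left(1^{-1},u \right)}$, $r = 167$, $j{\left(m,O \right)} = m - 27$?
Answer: $\frac{4635791}{24528} \approx 189.0$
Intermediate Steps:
$j{\left(m,O \right)} = -27 + m$ ($j{\left(m,O \right)} = m - 27 = -27 + m$)
$c{\left(u,Z \right)} = 1 + Z + u$ ($c{\left(u,Z \right)} = \left(u + Z\right) + 1^{-1} = \left(Z + u\right) + 1 = 1 + Z + u$)
$X = \frac{1}{24528}$ ($X = \frac{1}{24712 - 184} = \frac{1}{24528} \approx 4.077 \cdot 10^{-5}$)
$c{\left(r,21 \right)} - X = \left(1 + 21 + 167\right) - \frac{1}{24528} = 189 - \frac{1}{24528} = \frac{4635791}{24528}$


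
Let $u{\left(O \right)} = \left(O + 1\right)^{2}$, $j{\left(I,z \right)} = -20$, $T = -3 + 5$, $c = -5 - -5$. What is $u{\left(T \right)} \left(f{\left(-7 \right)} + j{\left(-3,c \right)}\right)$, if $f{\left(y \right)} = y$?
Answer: $-243$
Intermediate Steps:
$c = 0$ ($c = -5 + 5 = 0$)
$T = 2$
$u{\left(O \right)} = \left(1 + O\right)^{2}$
$u{\left(T \right)} \left(f{\left(-7 \right)} + j{\left(-3,c \right)}\right) = \left(1 + 2\right)^{2} \left(-7 - 20\right) = 3^{2} \left(-27\right) = 9 \left(-27\right) = -243$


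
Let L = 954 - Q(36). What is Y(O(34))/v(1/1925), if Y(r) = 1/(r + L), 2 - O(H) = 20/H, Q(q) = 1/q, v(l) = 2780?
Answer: 153/406363025 ≈ 3.7651e-7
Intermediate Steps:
O(H) = 2 - 20/H
L = 34343/36 (L = 954 - 1/36 = 34343/36 ≈ 953.97)
Y(r) = 1/(34343/36 + r) (Y(r) = 1/(r + 34343/36) = 1/(34343/36 + r))
Y(O(34))/v(1/1925) = (36/(34343 + 36*(2 - 20/34)))/2780 = (36/(34343 + 36*(2 - 20*1/34)))*(1/2780) = (36/(34343 + 36*(2 - 10/17)))*(1/2780) = (36/(34343 + 36*(24/17)))*(1/2780) = (36/(34343 + 864/17))*(1/2780) = (36/(584695/17))*(1/2780) = (36*(17/584695))*(1/2780) = (612/584695)*(1/2780) = 153/406363025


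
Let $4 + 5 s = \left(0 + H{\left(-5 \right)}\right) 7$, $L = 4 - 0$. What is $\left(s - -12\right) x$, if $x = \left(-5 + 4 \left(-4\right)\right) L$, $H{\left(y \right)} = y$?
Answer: $- \frac{1764}{5} \approx -352.8$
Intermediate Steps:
$L = 4$ ($L = 4 + 0 = 4$)
$x = -84$ ($x = \left(-5 + 4 \left(-4\right)\right) 4 = \left(-5 - 16\right) 4 = \left(-21\right) 4 = -84$)
$s = - \frac{39}{5}$ ($s = - \frac{4}{5} + \frac{\left(0 - 5\right) 7}{5} = - \frac{4}{5} + \frac{\left(-5\right) 7}{5} = - \frac{4}{5} + \frac{1}{5} \left(-35\right) = - \frac{4}{5} - 7 = - \frac{39}{5} \approx -7.8$)
$\left(s - -12\right) x = \left(- \frac{39}{5} - -12\right) \left(-84\right) = \left(- \frac{39}{5} + 12\right) \left(-84\right) = \frac{21}{5} \left(-84\right) = - \frac{1764}{5}$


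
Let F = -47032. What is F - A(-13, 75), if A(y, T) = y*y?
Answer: -47201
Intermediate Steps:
A(y, T) = y**2
F - A(-13, 75) = -47032 - 1*(-13)**2 = -47032 - 1*169 = -47032 - 169 = -47201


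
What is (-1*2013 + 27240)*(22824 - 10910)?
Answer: 300554478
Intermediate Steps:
(-1*2013 + 27240)*(22824 - 10910) = (-2013 + 27240)*11914 = 25227*11914 = 300554478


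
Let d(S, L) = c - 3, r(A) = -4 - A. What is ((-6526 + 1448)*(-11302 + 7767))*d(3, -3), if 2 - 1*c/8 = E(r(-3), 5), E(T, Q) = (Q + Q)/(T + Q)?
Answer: -125655110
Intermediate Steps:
E(T, Q) = 2*Q/(Q + T) (E(T, Q) = (2*Q)/(Q + T) = 2*Q/(Q + T))
c = -4 (c = 16 - 16*5/(5 + (-4 - 1*(-3))) = 16 - 16*5/(5 + (-4 + 3)) = 16 - 16*5/(5 - 1) = 16 - 16*5/4 = 16 - 8*5/2 = 16 - 20 = -4)
d(S, L) = -7 (d(S, L) = -4 - 3 = -7)
((-6526 + 1448)*(-11302 + 7767))*d(3, -3) = ((-6526 + 1448)*(-11302 + 7767))*(-7) = -5078*(-3535)*(-7) = 17950730*(-7) = -125655110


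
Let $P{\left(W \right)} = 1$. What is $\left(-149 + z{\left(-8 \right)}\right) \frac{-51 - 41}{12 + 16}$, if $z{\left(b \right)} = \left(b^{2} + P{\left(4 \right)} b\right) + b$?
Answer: $\frac{2323}{7} \approx 331.86$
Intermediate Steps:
$z{\left(b \right)} = b^{2} + 2 b$ ($z{\left(b \right)} = \left(b^{2} + 1 b\right) + b = \left(b^{2} + b\right) + b = \left(b + b^{2}\right) + b = b^{2} + 2 b$)
$\left(-149 + z{\left(-8 \right)}\right) \frac{-51 - 41}{12 + 16} = \left(-149 - 8 \left(2 - 8\right)\right) \frac{-51 - 41}{12 + 16} = \left(-149 - -48\right) \left(- \frac{92}{28}\right) = \left(-149 + 48\right) \left(\left(-92\right) \frac{1}{28}\right) = \left(-101\right) \left(- \frac{23}{7}\right) = \frac{2323}{7}$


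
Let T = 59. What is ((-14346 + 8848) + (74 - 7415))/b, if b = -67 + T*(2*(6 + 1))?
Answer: -12839/759 ≈ -16.916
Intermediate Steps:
b = 759 (b = -67 + 59*(2*(6 + 1)) = -67 + 59*(2*7) = -67 + 59*14 = -67 + 826 = 759)
((-14346 + 8848) + (74 - 7415))/b = ((-14346 + 8848) + (74 - 7415))/759 = (-5498 - 7341)*(1/759) = -12839*1/759 = -12839/759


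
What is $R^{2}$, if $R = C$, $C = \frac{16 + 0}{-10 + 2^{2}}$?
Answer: $\frac{64}{9} \approx 7.1111$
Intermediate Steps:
$C = - \frac{8}{3}$ ($C = \frac{16}{-10 + 4} = \frac{16}{-6} = 16 \left(- \frac{1}{6}\right) = - \frac{8}{3} \approx -2.6667$)
$R = - \frac{8}{3} \approx -2.6667$
$R^{2} = \left(- \frac{8}{3}\right)^{2} = \frac{64}{9}$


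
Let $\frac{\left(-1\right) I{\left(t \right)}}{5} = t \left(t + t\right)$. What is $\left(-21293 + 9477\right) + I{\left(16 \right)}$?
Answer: $-14376$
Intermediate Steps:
$I{\left(t \right)} = - 10 t^{2}$ ($I{\left(t \right)} = - 5 t \left(t + t\right) = - 5 t 2 t = - 5 \cdot 2 t^{2} = - 10 t^{2}$)
$\left(-21293 + 9477\right) + I{\left(16 \right)} = \left(-21293 + 9477\right) - 10 \cdot 16^{2} = -11816 - 2560 = -14376$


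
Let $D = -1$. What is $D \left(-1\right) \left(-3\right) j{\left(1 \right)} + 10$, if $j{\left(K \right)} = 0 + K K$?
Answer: $7$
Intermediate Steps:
$j{\left(K \right)} = K^{2}$ ($j{\left(K \right)} = 0 + K^{2} = K^{2}$)
$D \left(-1\right) \left(-3\right) j{\left(1 \right)} + 10 = \left(-1\right) \left(-1\right) \left(-3\right) 1^{2} + 10 = 1 \left(-3\right) 1 + 10 = \left(-3\right) 1 + 10 = -3 + 10 = 7$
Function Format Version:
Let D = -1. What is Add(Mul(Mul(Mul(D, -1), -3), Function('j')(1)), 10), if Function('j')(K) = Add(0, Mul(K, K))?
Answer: 7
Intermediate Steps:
Function('j')(K) = Pow(K, 2) (Function('j')(K) = Add(0, Pow(K, 2)) = Pow(K, 2))
Add(Mul(Mul(Mul(D, -1), -3), Function('j')(1)), 10) = Add(Mul(Mul(Mul(-1, -1), -3), Pow(1, 2)), 10) = Add(Mul(Mul(1, -3), 1), 10) = Add(Mul(-3, 1), 10) = Add(-3, 10) = 7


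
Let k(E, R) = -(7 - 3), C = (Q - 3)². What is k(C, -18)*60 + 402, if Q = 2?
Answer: 162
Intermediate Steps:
C = 1 (C = (2 - 3)² = (-1)² = 1)
k(E, R) = -4 (k(E, R) = -1*4 = -4)
k(C, -18)*60 + 402 = -4*60 + 402 = -240 + 402 = 162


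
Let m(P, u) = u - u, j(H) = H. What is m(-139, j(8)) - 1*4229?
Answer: -4229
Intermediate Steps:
m(P, u) = 0
m(-139, j(8)) - 1*4229 = 0 - 1*4229 = 0 - 4229 = -4229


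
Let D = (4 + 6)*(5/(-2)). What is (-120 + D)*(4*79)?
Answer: -45820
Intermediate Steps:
D = -25 (D = 10*(5*(-½)) = 10*(-5/2) = -25)
(-120 + D)*(4*79) = (-120 - 25)*(4*79) = -145*316 = -45820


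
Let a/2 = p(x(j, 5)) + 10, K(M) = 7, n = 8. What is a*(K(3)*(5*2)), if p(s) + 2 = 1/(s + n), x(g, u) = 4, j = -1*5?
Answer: 3395/3 ≈ 1131.7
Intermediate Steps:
j = -5
p(s) = -2 + 1/(8 + s) (p(s) = -2 + 1/(s + 8) = -2 + 1/(8 + s))
a = 97/6 (a = 2*((-15 - 2*4)/(8 + 4) + 10) = 2*((-15 - 8)/12 + 10) = 2*((1/12)*(-23) + 10) = 2*(-23/12 + 10) = 2*(97/12) = 97/6 ≈ 16.167)
a*(K(3)*(5*2)) = 97*(7*(5*2))/6 = 97*(7*10)/6 = (97/6)*70 = 3395/3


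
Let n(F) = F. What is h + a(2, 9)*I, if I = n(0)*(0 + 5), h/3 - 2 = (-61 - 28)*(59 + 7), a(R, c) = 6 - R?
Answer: -17616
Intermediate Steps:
h = -17616 (h = 6 + 3*((-61 - 28)*(59 + 7)) = 6 + 3*(-89*66) = 6 + 3*(-5874) = 6 - 17622 = -17616)
I = 0 (I = 0*(0 + 5) = 0*5 = 0)
h + a(2, 9)*I = -17616 + (6 - 1*2)*0 = -17616 + (6 - 2)*0 = -17616 + 4*0 = -17616 + 0 = -17616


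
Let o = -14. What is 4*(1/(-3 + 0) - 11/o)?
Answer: 38/21 ≈ 1.8095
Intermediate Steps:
4*(1/(-3 + 0) - 11/o) = 4*(1/(-3 + 0) - 11/(-14)) = 4*(1/(-3) - 11*(-1/14)) = 4*(-1/3 + 11/14) = 4*(19/42) = 38/21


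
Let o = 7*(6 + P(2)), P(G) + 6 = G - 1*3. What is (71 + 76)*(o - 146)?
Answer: -22491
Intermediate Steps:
P(G) = -9 + G (P(G) = -6 + (G - 1*3) = -6 + (G - 3) = -6 + (-3 + G) = -9 + G)
o = -7 (o = 7*(6 + (-9 + 2)) = 7*(6 - 7) = 7*(-1) = -7)
(71 + 76)*(o - 146) = (71 + 76)*(-7 - 146) = 147*(-153) = -22491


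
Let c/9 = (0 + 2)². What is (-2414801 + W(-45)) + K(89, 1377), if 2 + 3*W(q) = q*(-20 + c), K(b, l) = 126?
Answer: -7244747/3 ≈ -2.4149e+6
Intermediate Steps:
c = 36 (c = 9*(0 + 2)² = 9*2² = 9*4 = 36)
W(q) = -⅔ + 16*q/3 (W(q) = -⅔ + (q*(-20 + 36))/3 = -⅔ + (q*16)/3 = -⅔ + (16*q)/3 = -⅔ + 16*q/3)
(-2414801 + W(-45)) + K(89, 1377) = (-2414801 + (-⅔ + (16/3)*(-45))) + 126 = (-2414801 + (-⅔ - 240)) + 126 = (-2414801 - 722/3) + 126 = -7245125/3 + 126 = -7244747/3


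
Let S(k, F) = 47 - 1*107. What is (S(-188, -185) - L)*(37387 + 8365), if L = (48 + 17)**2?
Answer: -196047320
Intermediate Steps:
S(k, F) = -60 (S(k, F) = 47 - 107 = -60)
L = 4225 (L = 65**2 = 4225)
(S(-188, -185) - L)*(37387 + 8365) = (-60 - 1*4225)*(37387 + 8365) = (-60 - 4225)*45752 = -4285*45752 = -196047320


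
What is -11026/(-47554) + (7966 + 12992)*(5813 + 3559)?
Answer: 4670239731665/23777 ≈ 1.9642e+8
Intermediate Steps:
-11026/(-47554) + (7966 + 12992)*(5813 + 3559) = -11026*(-1/47554) + 20958*9372 = 5513/23777 + 196418376 = 4670239731665/23777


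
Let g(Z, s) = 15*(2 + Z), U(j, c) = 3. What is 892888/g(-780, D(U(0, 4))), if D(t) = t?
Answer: -446444/5835 ≈ -76.511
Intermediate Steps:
g(Z, s) = 30 + 15*Z
892888/g(-780, D(U(0, 4))) = 892888/(30 + 15*(-780)) = 892888/(30 - 11700) = 892888/(-11670) = 892888*(-1/11670) = -446444/5835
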